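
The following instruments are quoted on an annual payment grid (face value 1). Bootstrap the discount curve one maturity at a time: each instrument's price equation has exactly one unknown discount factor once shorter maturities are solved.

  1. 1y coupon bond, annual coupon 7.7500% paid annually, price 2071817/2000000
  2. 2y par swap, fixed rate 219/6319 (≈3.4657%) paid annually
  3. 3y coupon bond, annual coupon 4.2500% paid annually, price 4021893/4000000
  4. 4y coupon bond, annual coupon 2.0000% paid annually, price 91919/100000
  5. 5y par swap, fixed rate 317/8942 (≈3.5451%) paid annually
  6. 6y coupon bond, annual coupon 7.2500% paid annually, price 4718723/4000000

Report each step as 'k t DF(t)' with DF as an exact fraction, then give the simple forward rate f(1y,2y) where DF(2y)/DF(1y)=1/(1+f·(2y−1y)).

step 1 [1y] bond c/1=31/400: DF=(2071817/2000000 − 31/400·(0))/(1+31/400) = 4807/5000 ≈ 0.961400
step 2 [2y] swap r/1=219/6319: DF=(1 − 219/6319·(0.961400))/(1+219/6319) = 9343/10000 ≈ 0.934300
step 3 [3y] bond c/1=17/400: DF=(4021893/4000000 − 17/400·(0.961400+0.934300))/(1+17/400) = 1109/1250 ≈ 0.887200
step 4 [4y] bond c/1=1/50: DF=(91919/100000 − 1/50·(0.961400+0.934300+0.887200))/(1+1/50) = 4233/5000 ≈ 0.846600
step 5 [5y] swap r/1=317/8942: DF=(1 − 317/8942·(0.961400+0.934300+0.887200+0.846600))/(1+317/8942) = 1683/2000 ≈ 0.841500
step 6 [6y] bond c/1=29/400: DF=(4718723/4000000 − 29/400·(0.961400+0.934300+0.887200+0.846600+0.841500))/(1+29/400) = 7977/10000 ≈ 0.797700

1 1 4807/5000
2 2 9343/10000
3 3 1109/1250
4 4 4233/5000
5 5 1683/2000
6 6 7977/10000
f(1y,2y) = ((4807/5000)/(9343/10000) − 1)/(1) = 271/9343 ≈ 2.9006%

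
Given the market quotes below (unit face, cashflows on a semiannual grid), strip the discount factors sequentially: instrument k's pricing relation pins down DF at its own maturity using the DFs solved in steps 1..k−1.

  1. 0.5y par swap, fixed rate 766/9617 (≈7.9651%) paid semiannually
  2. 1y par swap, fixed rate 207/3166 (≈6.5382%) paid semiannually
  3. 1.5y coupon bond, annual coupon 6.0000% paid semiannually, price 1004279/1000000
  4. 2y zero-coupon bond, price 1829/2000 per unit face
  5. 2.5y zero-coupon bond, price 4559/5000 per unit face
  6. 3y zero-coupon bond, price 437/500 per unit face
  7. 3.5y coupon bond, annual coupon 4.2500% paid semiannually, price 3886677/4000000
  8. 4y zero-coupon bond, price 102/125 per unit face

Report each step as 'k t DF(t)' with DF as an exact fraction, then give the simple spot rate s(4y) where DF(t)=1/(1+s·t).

step 1 [0.5y] swap r/2=383/9617: DF=(1 − 383/9617·(0))/(1+383/9617) = 9617/10000 ≈ 0.961700
step 2 [1y] swap r/2=207/6332: DF=(1 − 207/6332·(0.961700))/(1+207/6332) = 9379/10000 ≈ 0.937900
step 3 [1.5y] bond c/2=3/100: DF=(1004279/1000000 − 3/100·(0.961700+0.937900))/(1+3/100) = 9197/10000 ≈ 0.919700
step 4 [2y] zero: DF = P = 1829/2000 ≈ 0.914500
step 5 [2.5y] zero: DF = P = 4559/5000 ≈ 0.911800
step 6 [3y] zero: DF = P = 437/500 ≈ 0.874000
step 7 [3.5y] bond c/2=17/800: DF=(3886677/4000000 − 17/800·(0.961700+0.937900+0.919700+0.914500+0.911800+0.874000))/(1+17/800) = 4183/5000 ≈ 0.836600
step 8 [4y] zero: DF = P = 102/125 ≈ 0.816000

1 1/2 9617/10000
2 1 9379/10000
3 3/2 9197/10000
4 2 1829/2000
5 5/2 4559/5000
6 3 437/500
7 7/2 4183/5000
8 4 102/125
s(4y) = (1/(102/125) − 1)/(4) = 23/408 ≈ 5.6373%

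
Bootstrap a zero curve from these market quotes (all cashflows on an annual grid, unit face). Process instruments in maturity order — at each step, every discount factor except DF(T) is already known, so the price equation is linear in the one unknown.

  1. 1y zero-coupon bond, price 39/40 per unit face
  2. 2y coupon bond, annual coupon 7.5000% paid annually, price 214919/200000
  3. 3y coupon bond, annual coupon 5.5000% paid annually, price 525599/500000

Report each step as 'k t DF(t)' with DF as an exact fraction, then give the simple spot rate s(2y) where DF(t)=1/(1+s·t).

step 1 [1y] zero: DF = P = 39/40 ≈ 0.975000
step 2 [2y] bond c/1=3/40: DF=(214919/200000 − 3/40·(0.975000))/(1+3/40) = 2329/2500 ≈ 0.931600
step 3 [3y] bond c/1=11/200: DF=(525599/500000 − 11/200·(0.975000+0.931600))/(1+11/200) = 897/1000 ≈ 0.897000

1 1 39/40
2 2 2329/2500
3 3 897/1000
s(2y) = (1/(2329/2500) − 1)/(2) = 171/4658 ≈ 3.6711%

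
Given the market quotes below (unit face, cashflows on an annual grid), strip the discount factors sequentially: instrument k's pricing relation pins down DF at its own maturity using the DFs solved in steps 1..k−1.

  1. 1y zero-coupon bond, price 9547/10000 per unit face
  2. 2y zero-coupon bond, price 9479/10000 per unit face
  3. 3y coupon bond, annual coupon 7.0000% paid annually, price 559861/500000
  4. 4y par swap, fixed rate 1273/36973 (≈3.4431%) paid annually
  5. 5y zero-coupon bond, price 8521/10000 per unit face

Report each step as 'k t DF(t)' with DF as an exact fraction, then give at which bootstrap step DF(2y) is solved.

1 1 9547/10000
2 2 9479/10000
3 3 461/500
4 4 8727/10000
5 5 8521/10000
DF(2y) is solved at step 2

step 1 [1y] zero: DF = P = 9547/10000 ≈ 0.954700
step 2 [2y] zero: DF = P = 9479/10000 ≈ 0.947900
step 3 [3y] bond c/1=7/100: DF=(559861/500000 − 7/100·(0.954700+0.947900))/(1+7/100) = 461/500 ≈ 0.922000
step 4 [4y] swap r/1=1273/36973: DF=(1 − 1273/36973·(0.954700+0.947900+0.922000))/(1+1273/36973) = 8727/10000 ≈ 0.872700
step 5 [5y] zero: DF = P = 8521/10000 ≈ 0.852100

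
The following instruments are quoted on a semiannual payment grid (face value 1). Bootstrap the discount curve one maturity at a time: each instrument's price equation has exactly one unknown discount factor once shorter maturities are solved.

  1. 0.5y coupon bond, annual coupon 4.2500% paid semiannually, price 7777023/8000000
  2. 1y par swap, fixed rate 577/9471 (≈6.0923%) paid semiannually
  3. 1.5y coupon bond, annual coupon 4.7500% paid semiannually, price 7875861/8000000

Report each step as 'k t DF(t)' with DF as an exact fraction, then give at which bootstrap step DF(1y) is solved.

step 1 [0.5y] bond c/2=17/800: DF=(7777023/8000000 − 17/800·(0))/(1+17/800) = 9519/10000 ≈ 0.951900
step 2 [1y] swap r/2=577/18942: DF=(1 − 577/18942·(0.951900))/(1+577/18942) = 9423/10000 ≈ 0.942300
step 3 [1.5y] bond c/2=19/800: DF=(7875861/8000000 − 19/800·(0.951900+0.942300))/(1+19/800) = 9177/10000 ≈ 0.917700

1 1/2 9519/10000
2 1 9423/10000
3 3/2 9177/10000
DF(1y) is solved at step 2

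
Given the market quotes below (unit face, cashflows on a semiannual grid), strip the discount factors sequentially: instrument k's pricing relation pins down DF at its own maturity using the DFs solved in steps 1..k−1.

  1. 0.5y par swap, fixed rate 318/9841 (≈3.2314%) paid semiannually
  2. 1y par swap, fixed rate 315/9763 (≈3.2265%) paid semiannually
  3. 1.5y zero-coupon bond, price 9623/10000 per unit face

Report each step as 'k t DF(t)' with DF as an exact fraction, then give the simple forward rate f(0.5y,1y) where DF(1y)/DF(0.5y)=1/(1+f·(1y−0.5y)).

1 1/2 9841/10000
2 1 1937/2000
3 3/2 9623/10000
f(0.5y,1y) = ((9841/10000)/(1937/2000) − 1)/(1/2) = 24/745 ≈ 3.2215%

step 1 [0.5y] swap r/2=159/9841: DF=(1 − 159/9841·(0))/(1+159/9841) = 9841/10000 ≈ 0.984100
step 2 [1y] swap r/2=315/19526: DF=(1 − 315/19526·(0.984100))/(1+315/19526) = 1937/2000 ≈ 0.968500
step 3 [1.5y] zero: DF = P = 9623/10000 ≈ 0.962300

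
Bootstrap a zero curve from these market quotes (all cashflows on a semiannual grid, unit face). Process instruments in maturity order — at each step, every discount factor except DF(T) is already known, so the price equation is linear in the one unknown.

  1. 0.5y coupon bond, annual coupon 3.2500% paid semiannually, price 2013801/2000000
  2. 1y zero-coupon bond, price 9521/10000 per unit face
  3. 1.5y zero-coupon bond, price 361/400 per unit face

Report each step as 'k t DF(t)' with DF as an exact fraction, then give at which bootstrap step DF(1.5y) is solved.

1 1/2 2477/2500
2 1 9521/10000
3 3/2 361/400
DF(1.5y) is solved at step 3

step 1 [0.5y] bond c/2=13/800: DF=(2013801/2000000 − 13/800·(0))/(1+13/800) = 2477/2500 ≈ 0.990800
step 2 [1y] zero: DF = P = 9521/10000 ≈ 0.952100
step 3 [1.5y] zero: DF = P = 361/400 ≈ 0.902500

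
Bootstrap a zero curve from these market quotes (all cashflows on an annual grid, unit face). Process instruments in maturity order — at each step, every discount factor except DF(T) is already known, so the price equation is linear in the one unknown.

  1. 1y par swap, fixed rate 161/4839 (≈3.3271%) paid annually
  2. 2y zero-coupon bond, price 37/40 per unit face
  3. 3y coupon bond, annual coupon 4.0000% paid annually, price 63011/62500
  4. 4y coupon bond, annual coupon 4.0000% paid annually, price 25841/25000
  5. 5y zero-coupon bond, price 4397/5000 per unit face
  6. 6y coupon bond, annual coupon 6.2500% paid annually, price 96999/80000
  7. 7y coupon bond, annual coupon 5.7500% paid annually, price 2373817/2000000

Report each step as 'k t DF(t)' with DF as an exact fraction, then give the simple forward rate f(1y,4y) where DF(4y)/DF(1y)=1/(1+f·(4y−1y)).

step 1 [1y] swap r/1=161/4839: DF=(1 − 161/4839·(0))/(1+161/4839) = 4839/5000 ≈ 0.967800
step 2 [2y] zero: DF = P = 37/40 ≈ 0.925000
step 3 [3y] bond c/1=1/25: DF=(63011/62500 − 1/25·(0.967800+0.925000))/(1+1/25) = 4483/5000 ≈ 0.896600
step 4 [4y] bond c/1=1/25: DF=(25841/25000 − 1/25·(0.967800+0.925000+0.896600))/(1+1/25) = 4433/5000 ≈ 0.886600
step 5 [5y] zero: DF = P = 4397/5000 ≈ 0.879400
step 6 [6y] bond c/1=1/16: DF=(96999/80000 − 1/16·(0.967800+0.925000+0.896600+0.886600+0.879400))/(1+1/16) = 2183/2500 ≈ 0.873200
step 7 [7y] bond c/1=23/400: DF=(2373817/2000000 − 23/400·(0.967800+0.925000+0.896600+0.886600+0.879400+0.873200))/(1+23/400) = 517/625 ≈ 0.827200

1 1 4839/5000
2 2 37/40
3 3 4483/5000
4 4 4433/5000
5 5 4397/5000
6 6 2183/2500
7 7 517/625
f(1y,4y) = ((4839/5000)/(4433/5000) − 1)/(3) = 406/13299 ≈ 3.0529%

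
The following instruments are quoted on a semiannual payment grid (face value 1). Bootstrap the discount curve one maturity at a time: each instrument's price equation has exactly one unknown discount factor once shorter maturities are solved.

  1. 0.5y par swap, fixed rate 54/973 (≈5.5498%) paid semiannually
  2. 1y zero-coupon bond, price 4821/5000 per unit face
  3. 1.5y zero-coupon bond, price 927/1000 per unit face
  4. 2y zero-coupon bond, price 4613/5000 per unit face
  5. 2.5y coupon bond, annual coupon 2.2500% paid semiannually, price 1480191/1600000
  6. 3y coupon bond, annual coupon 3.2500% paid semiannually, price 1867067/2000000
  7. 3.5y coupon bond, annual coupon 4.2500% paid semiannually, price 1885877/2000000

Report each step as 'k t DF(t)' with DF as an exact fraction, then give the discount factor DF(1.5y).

1 1/2 973/1000
2 1 4821/5000
3 3/2 927/1000
4 2 4613/5000
5 5/2 8727/10000
6 3 8441/10000
7 7/2 1011/1250
DF(1.5y) = 927/1000 ≈ 0.927000

step 1 [0.5y] swap r/2=27/973: DF=(1 − 27/973·(0))/(1+27/973) = 973/1000 ≈ 0.973000
step 2 [1y] zero: DF = P = 4821/5000 ≈ 0.964200
step 3 [1.5y] zero: DF = P = 927/1000 ≈ 0.927000
step 4 [2y] zero: DF = P = 4613/5000 ≈ 0.922600
step 5 [2.5y] bond c/2=9/800: DF=(1480191/1600000 − 9/800·(0.973000+0.964200+0.927000+0.922600))/(1+9/800) = 8727/10000 ≈ 0.872700
step 6 [3y] bond c/2=13/800: DF=(1867067/2000000 − 13/800·(0.973000+0.964200+0.927000+0.922600+0.872700))/(1+13/800) = 8441/10000 ≈ 0.844100
step 7 [3.5y] bond c/2=17/800: DF=(1885877/2000000 − 17/800·(0.973000+0.964200+0.927000+0.922600+0.872700+0.844100))/(1+17/800) = 1011/1250 ≈ 0.808800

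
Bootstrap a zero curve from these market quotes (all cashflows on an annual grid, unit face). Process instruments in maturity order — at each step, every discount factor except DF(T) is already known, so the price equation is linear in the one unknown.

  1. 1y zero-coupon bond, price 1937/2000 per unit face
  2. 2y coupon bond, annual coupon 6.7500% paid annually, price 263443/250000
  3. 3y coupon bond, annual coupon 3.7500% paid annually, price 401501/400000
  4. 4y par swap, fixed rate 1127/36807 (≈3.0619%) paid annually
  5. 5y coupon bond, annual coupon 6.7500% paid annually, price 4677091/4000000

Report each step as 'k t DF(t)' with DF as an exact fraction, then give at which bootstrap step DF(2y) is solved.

step 1 [1y] zero: DF = P = 1937/2000 ≈ 0.968500
step 2 [2y] bond c/1=27/400: DF=(263443/250000 − 27/400·(0.968500))/(1+27/400) = 9259/10000 ≈ 0.925900
step 3 [3y] bond c/1=3/80: DF=(401501/400000 − 3/80·(0.968500+0.925900))/(1+3/80) = 899/1000 ≈ 0.899000
step 4 [4y] swap r/1=1127/36807: DF=(1 − 1127/36807·(0.968500+0.925900+0.899000))/(1+1127/36807) = 8873/10000 ≈ 0.887300
step 5 [5y] bond c/1=27/400: DF=(4677091/4000000 − 27/400·(0.968500+0.925900+0.899000+0.887300))/(1+27/400) = 4313/5000 ≈ 0.862600

1 1 1937/2000
2 2 9259/10000
3 3 899/1000
4 4 8873/10000
5 5 4313/5000
DF(2y) is solved at step 2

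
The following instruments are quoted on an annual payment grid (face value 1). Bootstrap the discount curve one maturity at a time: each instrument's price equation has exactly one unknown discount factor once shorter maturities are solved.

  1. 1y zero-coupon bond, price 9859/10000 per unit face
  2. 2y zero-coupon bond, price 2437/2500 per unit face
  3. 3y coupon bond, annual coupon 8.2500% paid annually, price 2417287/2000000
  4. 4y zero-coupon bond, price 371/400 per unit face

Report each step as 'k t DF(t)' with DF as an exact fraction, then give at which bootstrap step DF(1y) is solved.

step 1 [1y] zero: DF = P = 9859/10000 ≈ 0.985900
step 2 [2y] zero: DF = P = 2437/2500 ≈ 0.974800
step 3 [3y] bond c/1=33/400: DF=(2417287/2000000 − 33/400·(0.985900+0.974800))/(1+33/400) = 9671/10000 ≈ 0.967100
step 4 [4y] zero: DF = P = 371/400 ≈ 0.927500

1 1 9859/10000
2 2 2437/2500
3 3 9671/10000
4 4 371/400
DF(1y) is solved at step 1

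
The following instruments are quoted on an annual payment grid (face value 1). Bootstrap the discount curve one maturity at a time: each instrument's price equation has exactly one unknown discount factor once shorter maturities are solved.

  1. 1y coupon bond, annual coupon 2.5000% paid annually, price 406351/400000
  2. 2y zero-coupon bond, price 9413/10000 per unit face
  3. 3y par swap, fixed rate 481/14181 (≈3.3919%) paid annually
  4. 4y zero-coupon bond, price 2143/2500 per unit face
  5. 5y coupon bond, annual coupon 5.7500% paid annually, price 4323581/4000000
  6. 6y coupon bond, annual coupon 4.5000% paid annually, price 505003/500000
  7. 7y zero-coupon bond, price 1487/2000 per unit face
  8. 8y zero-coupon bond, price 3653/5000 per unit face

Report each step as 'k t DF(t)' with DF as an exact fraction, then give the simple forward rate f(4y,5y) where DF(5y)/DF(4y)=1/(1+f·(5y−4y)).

step 1 [1y] bond c/1=1/40: DF=(406351/400000 − 1/40·(0))/(1+1/40) = 9911/10000 ≈ 0.991100
step 2 [2y] zero: DF = P = 9413/10000 ≈ 0.941300
step 3 [3y] swap r/1=481/14181: DF=(1 − 481/14181·(0.991100+0.941300))/(1+481/14181) = 4519/5000 ≈ 0.903800
step 4 [4y] zero: DF = P = 2143/2500 ≈ 0.857200
step 5 [5y] bond c/1=23/400: DF=(4323581/4000000 − 23/400·(0.991100+0.941300+0.903800+0.857200))/(1+23/400) = 8213/10000 ≈ 0.821300
step 6 [6y] bond c/1=9/200: DF=(505003/500000 − 9/200·(0.991100+0.941300+0.903800+0.857200+0.821300))/(1+9/200) = 7721/10000 ≈ 0.772100
step 7 [7y] zero: DF = P = 1487/2000 ≈ 0.743500
step 8 [8y] zero: DF = P = 3653/5000 ≈ 0.730600

1 1 9911/10000
2 2 9413/10000
3 3 4519/5000
4 4 2143/2500
5 5 8213/10000
6 6 7721/10000
7 7 1487/2000
8 8 3653/5000
f(4y,5y) = ((2143/2500)/(8213/10000) − 1)/(1) = 359/8213 ≈ 4.3711%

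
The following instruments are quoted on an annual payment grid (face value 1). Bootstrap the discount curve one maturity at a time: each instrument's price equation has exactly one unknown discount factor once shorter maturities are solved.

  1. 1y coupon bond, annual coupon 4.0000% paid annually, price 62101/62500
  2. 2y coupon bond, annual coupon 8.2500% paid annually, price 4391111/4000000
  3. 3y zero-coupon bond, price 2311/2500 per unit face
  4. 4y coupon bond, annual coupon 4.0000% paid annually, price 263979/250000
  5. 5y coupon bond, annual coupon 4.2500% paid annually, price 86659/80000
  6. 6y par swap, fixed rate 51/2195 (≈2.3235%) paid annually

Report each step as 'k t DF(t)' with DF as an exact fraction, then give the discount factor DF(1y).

step 1 [1y] bond c/1=1/25: DF=(62101/62500 − 1/25·(0))/(1+1/25) = 4777/5000 ≈ 0.955400
step 2 [2y] bond c/1=33/400: DF=(4391111/4000000 − 33/400·(0.955400))/(1+33/400) = 9413/10000 ≈ 0.941300
step 3 [3y] zero: DF = P = 2311/2500 ≈ 0.924400
step 4 [4y] bond c/1=1/25: DF=(263979/250000 − 1/25·(0.955400+0.941300+0.924400))/(1+1/25) = 2267/2500 ≈ 0.906800
step 5 [5y] bond c/1=17/400: DF=(86659/80000 − 17/400·(0.955400+0.941300+0.924400+0.906800))/(1+17/400) = 8871/10000 ≈ 0.887100
step 6 [6y] swap r/1=51/2195: DF=(1 − 51/2195·(0.955400+0.941300+0.924400+0.906800+0.887100))/(1+51/2195) = 349/400 ≈ 0.872500

1 1 4777/5000
2 2 9413/10000
3 3 2311/2500
4 4 2267/2500
5 5 8871/10000
6 6 349/400
DF(1y) = 4777/5000 ≈ 0.955400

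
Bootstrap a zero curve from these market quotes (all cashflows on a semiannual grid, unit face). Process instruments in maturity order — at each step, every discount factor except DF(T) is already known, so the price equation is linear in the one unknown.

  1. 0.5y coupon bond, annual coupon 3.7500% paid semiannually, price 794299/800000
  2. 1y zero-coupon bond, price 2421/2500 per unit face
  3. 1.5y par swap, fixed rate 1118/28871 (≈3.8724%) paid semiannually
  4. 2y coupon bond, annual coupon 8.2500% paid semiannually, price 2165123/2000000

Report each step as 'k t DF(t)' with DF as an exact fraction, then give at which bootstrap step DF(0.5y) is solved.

1 1/2 4873/5000
2 1 2421/2500
3 3/2 9441/10000
4 2 9253/10000
DF(0.5y) is solved at step 1

step 1 [0.5y] bond c/2=3/160: DF=(794299/800000 − 3/160·(0))/(1+3/160) = 4873/5000 ≈ 0.974600
step 2 [1y] zero: DF = P = 2421/2500 ≈ 0.968400
step 3 [1.5y] swap r/2=559/28871: DF=(1 − 559/28871·(0.974600+0.968400))/(1+559/28871) = 9441/10000 ≈ 0.944100
step 4 [2y] bond c/2=33/800: DF=(2165123/2000000 − 33/800·(0.974600+0.968400+0.944100))/(1+33/800) = 9253/10000 ≈ 0.925300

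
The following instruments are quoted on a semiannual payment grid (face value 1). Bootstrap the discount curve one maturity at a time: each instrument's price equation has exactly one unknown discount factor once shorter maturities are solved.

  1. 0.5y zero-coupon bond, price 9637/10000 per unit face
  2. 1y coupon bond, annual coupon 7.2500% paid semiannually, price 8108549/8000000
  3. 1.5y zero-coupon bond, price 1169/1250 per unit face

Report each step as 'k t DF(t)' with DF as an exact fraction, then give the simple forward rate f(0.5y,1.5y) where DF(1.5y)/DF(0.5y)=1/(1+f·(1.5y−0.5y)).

step 1 [0.5y] zero: DF = P = 9637/10000 ≈ 0.963700
step 2 [1y] bond c/2=29/800: DF=(8108549/8000000 − 29/800·(0.963700))/(1+29/800) = 2361/2500 ≈ 0.944400
step 3 [1.5y] zero: DF = P = 1169/1250 ≈ 0.935200

1 1/2 9637/10000
2 1 2361/2500
3 3/2 1169/1250
f(0.5y,1.5y) = ((9637/10000)/(1169/1250) − 1)/(1) = 285/9352 ≈ 3.0475%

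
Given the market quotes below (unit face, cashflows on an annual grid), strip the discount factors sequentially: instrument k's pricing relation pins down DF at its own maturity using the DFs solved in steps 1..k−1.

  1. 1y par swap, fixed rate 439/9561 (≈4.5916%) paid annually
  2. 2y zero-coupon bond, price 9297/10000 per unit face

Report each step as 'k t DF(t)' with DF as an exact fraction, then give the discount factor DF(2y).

1 1 9561/10000
2 2 9297/10000
DF(2y) = 9297/10000 ≈ 0.929700

step 1 [1y] swap r/1=439/9561: DF=(1 − 439/9561·(0))/(1+439/9561) = 9561/10000 ≈ 0.956100
step 2 [2y] zero: DF = P = 9297/10000 ≈ 0.929700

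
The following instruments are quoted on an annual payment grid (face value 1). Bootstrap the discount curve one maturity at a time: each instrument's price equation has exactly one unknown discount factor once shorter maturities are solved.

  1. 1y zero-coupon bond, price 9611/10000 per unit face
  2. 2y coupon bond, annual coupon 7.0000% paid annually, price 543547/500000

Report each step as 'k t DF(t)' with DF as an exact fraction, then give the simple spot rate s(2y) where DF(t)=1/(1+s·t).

1 1 9611/10000
2 2 9531/10000
s(2y) = (1/(9531/10000) − 1)/(2) = 469/19062 ≈ 2.4604%

step 1 [1y] zero: DF = P = 9611/10000 ≈ 0.961100
step 2 [2y] bond c/1=7/100: DF=(543547/500000 − 7/100·(0.961100))/(1+7/100) = 9531/10000 ≈ 0.953100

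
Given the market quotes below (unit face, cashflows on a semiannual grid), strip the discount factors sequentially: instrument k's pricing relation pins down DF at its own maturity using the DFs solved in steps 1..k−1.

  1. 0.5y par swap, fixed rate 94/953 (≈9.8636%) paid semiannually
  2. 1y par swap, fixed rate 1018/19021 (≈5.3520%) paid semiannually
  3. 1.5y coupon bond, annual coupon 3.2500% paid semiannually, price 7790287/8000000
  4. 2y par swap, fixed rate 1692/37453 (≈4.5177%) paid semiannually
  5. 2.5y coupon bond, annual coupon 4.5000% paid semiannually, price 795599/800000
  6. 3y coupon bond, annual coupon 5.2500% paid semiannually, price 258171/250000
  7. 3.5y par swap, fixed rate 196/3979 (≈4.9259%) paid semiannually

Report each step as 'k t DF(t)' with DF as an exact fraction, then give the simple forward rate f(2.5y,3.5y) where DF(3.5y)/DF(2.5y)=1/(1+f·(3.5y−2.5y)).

1 1/2 953/1000
2 1 9491/10000
3 3/2 4639/5000
4 2 4577/5000
5 5/2 4451/5000
6 3 8877/10000
7 7/2 527/625
f(2.5y,3.5y) = ((4451/5000)/(527/625) − 1)/(1) = 235/4216 ≈ 5.5740%

step 1 [0.5y] swap r/2=47/953: DF=(1 − 47/953·(0))/(1+47/953) = 953/1000 ≈ 0.953000
step 2 [1y] swap r/2=509/19021: DF=(1 − 509/19021·(0.953000))/(1+509/19021) = 9491/10000 ≈ 0.949100
step 3 [1.5y] bond c/2=13/800: DF=(7790287/8000000 − 13/800·(0.953000+0.949100))/(1+13/800) = 4639/5000 ≈ 0.927800
step 4 [2y] swap r/2=846/37453: DF=(1 − 846/37453·(0.953000+0.949100+0.927800))/(1+846/37453) = 4577/5000 ≈ 0.915400
step 5 [2.5y] bond c/2=9/400: DF=(795599/800000 − 9/400·(0.953000+0.949100+0.927800+0.915400))/(1+9/400) = 4451/5000 ≈ 0.890200
step 6 [3y] bond c/2=21/800: DF=(258171/250000 − 21/800·(0.953000+0.949100+0.927800+0.915400+0.890200))/(1+21/800) = 8877/10000 ≈ 0.887700
step 7 [3.5y] swap r/2=98/3979: DF=(1 − 98/3979·(0.953000+0.949100+0.927800+0.915400+0.890200+0.887700))/(1+98/3979) = 527/625 ≈ 0.843200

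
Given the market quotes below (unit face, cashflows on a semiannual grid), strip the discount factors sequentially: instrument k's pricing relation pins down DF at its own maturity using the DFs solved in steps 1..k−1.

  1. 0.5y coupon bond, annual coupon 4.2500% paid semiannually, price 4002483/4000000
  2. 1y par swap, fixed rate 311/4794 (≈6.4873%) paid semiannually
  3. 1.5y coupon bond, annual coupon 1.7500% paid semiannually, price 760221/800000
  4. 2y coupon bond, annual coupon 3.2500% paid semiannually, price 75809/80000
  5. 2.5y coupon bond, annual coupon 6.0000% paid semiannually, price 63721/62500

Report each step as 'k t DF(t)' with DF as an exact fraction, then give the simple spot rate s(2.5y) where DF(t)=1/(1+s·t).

1 1/2 4899/5000
2 1 4689/5000
3 3/2 4627/5000
4 2 887/1000
5 5/2 2203/2500
s(2.5y) = (1/(2203/2500) − 1)/(5/2) = 594/11015 ≈ 5.3926%

step 1 [0.5y] bond c/2=17/800: DF=(4002483/4000000 − 17/800·(0))/(1+17/800) = 4899/5000 ≈ 0.979800
step 2 [1y] swap r/2=311/9588: DF=(1 − 311/9588·(0.979800))/(1+311/9588) = 4689/5000 ≈ 0.937800
step 3 [1.5y] bond c/2=7/800: DF=(760221/800000 − 7/800·(0.979800+0.937800))/(1+7/800) = 4627/5000 ≈ 0.925400
step 4 [2y] bond c/2=13/800: DF=(75809/80000 − 13/800·(0.979800+0.937800+0.925400))/(1+13/800) = 887/1000 ≈ 0.887000
step 5 [2.5y] bond c/2=3/100: DF=(63721/62500 − 3/100·(0.979800+0.937800+0.925400+0.887000))/(1+3/100) = 2203/2500 ≈ 0.881200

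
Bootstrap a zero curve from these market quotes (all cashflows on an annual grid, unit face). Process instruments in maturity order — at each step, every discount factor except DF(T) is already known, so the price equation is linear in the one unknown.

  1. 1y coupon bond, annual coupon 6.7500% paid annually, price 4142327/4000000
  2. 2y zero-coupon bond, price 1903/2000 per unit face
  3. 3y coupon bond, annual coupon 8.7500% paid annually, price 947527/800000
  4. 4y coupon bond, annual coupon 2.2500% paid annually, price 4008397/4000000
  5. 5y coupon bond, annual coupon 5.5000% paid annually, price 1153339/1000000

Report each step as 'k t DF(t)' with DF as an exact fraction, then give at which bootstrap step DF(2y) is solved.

1 1 9701/10000
2 2 1903/2000
3 3 1869/2000
4 4 2293/2500
5 5 1793/2000
DF(2y) is solved at step 2

step 1 [1y] bond c/1=27/400: DF=(4142327/4000000 − 27/400·(0))/(1+27/400) = 9701/10000 ≈ 0.970100
step 2 [2y] zero: DF = P = 1903/2000 ≈ 0.951500
step 3 [3y] bond c/1=7/80: DF=(947527/800000 − 7/80·(0.970100+0.951500))/(1+7/80) = 1869/2000 ≈ 0.934500
step 4 [4y] bond c/1=9/400: DF=(4008397/4000000 − 9/400·(0.970100+0.951500+0.934500))/(1+9/400) = 2293/2500 ≈ 0.917200
step 5 [5y] bond c/1=11/200: DF=(1153339/1000000 − 11/200·(0.970100+0.951500+0.934500+0.917200))/(1+11/200) = 1793/2000 ≈ 0.896500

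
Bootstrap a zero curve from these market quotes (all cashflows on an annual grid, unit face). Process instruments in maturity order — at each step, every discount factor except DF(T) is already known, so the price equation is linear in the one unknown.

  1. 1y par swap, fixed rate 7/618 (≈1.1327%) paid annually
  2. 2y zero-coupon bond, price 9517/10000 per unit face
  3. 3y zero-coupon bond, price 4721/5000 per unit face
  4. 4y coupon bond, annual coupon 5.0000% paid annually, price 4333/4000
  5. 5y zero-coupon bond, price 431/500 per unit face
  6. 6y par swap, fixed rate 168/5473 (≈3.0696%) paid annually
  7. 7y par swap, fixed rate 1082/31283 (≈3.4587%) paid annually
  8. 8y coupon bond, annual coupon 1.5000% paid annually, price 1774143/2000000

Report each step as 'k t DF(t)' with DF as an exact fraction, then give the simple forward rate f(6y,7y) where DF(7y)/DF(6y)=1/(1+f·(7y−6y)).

step 1 [1y] swap r/1=7/618: DF=(1 − 7/618·(0))/(1+7/618) = 618/625 ≈ 0.988800
step 2 [2y] zero: DF = P = 9517/10000 ≈ 0.951700
step 3 [3y] zero: DF = P = 4721/5000 ≈ 0.944200
step 4 [4y] bond c/1=1/20: DF=(4333/4000 − 1/20·(0.988800+0.951700+0.944200))/(1+1/20) = 8943/10000 ≈ 0.894300
step 5 [5y] zero: DF = P = 431/500 ≈ 0.862000
step 6 [6y] swap r/1=168/5473: DF=(1 − 168/5473·(0.988800+0.951700+0.944200+0.894300+0.862000))/(1+168/5473) = 104/125 ≈ 0.832000
step 7 [7y] swap r/1=1082/31283: DF=(1 − 1082/31283·(0.988800+0.951700+0.944200+0.894300+0.862000+0.832000))/(1+1082/31283) = 1959/2500 ≈ 0.783600
step 8 [8y] bond c/1=3/200: DF=(1774143/2000000 − 3/200·(0.988800+0.951700+0.944200+0.894300+0.862000+0.832000+0.783600))/(1+3/200) = 1563/2000 ≈ 0.781500

1 1 618/625
2 2 9517/10000
3 3 4721/5000
4 4 8943/10000
5 5 431/500
6 6 104/125
7 7 1959/2500
8 8 1563/2000
f(6y,7y) = ((104/125)/(1959/2500) − 1)/(1) = 121/1959 ≈ 6.1766%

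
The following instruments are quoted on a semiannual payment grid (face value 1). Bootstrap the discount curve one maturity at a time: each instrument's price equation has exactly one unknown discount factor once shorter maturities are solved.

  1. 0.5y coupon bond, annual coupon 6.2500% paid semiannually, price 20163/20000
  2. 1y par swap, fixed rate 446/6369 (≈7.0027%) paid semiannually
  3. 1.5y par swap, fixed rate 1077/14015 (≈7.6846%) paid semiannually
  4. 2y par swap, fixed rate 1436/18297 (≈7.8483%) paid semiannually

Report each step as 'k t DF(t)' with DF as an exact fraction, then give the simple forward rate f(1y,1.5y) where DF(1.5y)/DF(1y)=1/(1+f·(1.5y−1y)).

step 1 [0.5y] bond c/2=1/32: DF=(20163/20000 − 1/32·(0))/(1+1/32) = 611/625 ≈ 0.977600
step 2 [1y] swap r/2=223/6369: DF=(1 − 223/6369·(0.977600))/(1+223/6369) = 9331/10000 ≈ 0.933100
step 3 [1.5y] swap r/2=1077/28030: DF=(1 − 1077/28030·(0.977600+0.933100))/(1+1077/28030) = 8923/10000 ≈ 0.892300
step 4 [2y] swap r/2=718/18297: DF=(1 − 718/18297·(0.977600+0.933100+0.892300))/(1+718/18297) = 2141/2500 ≈ 0.856400

1 1/2 611/625
2 1 9331/10000
3 3/2 8923/10000
4 2 2141/2500
f(1y,1.5y) = ((9331/10000)/(8923/10000) − 1)/(1/2) = 816/8923 ≈ 9.1449%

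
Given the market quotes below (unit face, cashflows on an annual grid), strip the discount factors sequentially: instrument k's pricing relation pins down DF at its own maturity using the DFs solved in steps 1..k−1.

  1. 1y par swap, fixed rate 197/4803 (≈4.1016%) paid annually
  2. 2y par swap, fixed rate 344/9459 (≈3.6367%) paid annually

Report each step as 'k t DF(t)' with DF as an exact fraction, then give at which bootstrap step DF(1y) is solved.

step 1 [1y] swap r/1=197/4803: DF=(1 − 197/4803·(0))/(1+197/4803) = 4803/5000 ≈ 0.960600
step 2 [2y] swap r/1=344/9459: DF=(1 − 344/9459·(0.960600))/(1+344/9459) = 582/625 ≈ 0.931200

1 1 4803/5000
2 2 582/625
DF(1y) is solved at step 1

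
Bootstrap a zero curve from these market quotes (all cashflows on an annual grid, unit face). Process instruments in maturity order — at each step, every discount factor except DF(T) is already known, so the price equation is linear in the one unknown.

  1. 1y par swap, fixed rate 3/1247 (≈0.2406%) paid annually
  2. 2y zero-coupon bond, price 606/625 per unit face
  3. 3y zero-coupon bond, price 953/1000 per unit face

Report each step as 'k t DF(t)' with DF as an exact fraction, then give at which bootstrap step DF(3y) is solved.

step 1 [1y] swap r/1=3/1247: DF=(1 − 3/1247·(0))/(1+3/1247) = 1247/1250 ≈ 0.997600
step 2 [2y] zero: DF = P = 606/625 ≈ 0.969600
step 3 [3y] zero: DF = P = 953/1000 ≈ 0.953000

1 1 1247/1250
2 2 606/625
3 3 953/1000
DF(3y) is solved at step 3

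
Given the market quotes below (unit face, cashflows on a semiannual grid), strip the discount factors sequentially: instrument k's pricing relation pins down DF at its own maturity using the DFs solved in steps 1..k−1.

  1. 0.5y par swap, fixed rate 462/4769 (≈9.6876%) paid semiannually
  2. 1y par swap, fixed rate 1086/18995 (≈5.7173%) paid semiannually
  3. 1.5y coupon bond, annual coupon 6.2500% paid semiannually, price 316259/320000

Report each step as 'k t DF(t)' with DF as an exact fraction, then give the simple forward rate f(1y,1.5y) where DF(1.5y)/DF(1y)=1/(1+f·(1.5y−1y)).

step 1 [0.5y] swap r/2=231/4769: DF=(1 − 231/4769·(0))/(1+231/4769) = 4769/5000 ≈ 0.953800
step 2 [1y] swap r/2=543/18995: DF=(1 − 543/18995·(0.953800))/(1+543/18995) = 9457/10000 ≈ 0.945700
step 3 [1.5y] bond c/2=1/32: DF=(316259/320000 − 1/32·(0.953800+0.945700))/(1+1/32) = 563/625 ≈ 0.900800

1 1/2 4769/5000
2 1 9457/10000
3 3/2 563/625
f(1y,1.5y) = ((9457/10000)/(563/625) − 1)/(1/2) = 449/4504 ≈ 9.9689%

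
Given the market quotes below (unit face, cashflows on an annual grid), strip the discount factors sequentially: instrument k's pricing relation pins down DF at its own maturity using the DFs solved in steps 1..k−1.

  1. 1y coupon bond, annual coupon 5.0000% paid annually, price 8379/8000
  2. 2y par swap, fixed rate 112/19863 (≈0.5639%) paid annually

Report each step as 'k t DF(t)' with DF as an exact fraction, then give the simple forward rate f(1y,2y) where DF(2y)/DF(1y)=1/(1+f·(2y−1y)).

step 1 [1y] bond c/1=1/20: DF=(8379/8000 − 1/20·(0))/(1+1/20) = 399/400 ≈ 0.997500
step 2 [2y] swap r/1=112/19863: DF=(1 − 112/19863·(0.997500))/(1+112/19863) = 618/625 ≈ 0.988800

1 1 399/400
2 2 618/625
f(1y,2y) = ((399/400)/(618/625) − 1)/(1) = 29/3296 ≈ 0.8799%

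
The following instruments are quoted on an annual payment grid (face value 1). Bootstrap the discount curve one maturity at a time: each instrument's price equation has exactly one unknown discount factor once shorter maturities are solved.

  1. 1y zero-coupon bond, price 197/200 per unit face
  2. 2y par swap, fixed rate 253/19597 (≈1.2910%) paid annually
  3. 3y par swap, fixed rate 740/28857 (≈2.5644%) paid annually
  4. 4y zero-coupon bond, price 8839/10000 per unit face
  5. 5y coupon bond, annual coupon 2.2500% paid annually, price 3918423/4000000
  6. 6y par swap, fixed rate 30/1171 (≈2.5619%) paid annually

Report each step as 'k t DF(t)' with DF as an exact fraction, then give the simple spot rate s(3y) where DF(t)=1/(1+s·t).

step 1 [1y] zero: DF = P = 197/200 ≈ 0.985000
step 2 [2y] swap r/1=253/19597: DF=(1 − 253/19597·(0.985000))/(1+253/19597) = 9747/10000 ≈ 0.974700
step 3 [3y] swap r/1=740/28857: DF=(1 − 740/28857·(0.985000+0.974700))/(1+740/28857) = 463/500 ≈ 0.926000
step 4 [4y] zero: DF = P = 8839/10000 ≈ 0.883900
step 5 [5y] bond c/1=9/400: DF=(3918423/4000000 − 9/400·(0.985000+0.974700+0.926000+0.883900))/(1+9/400) = 8751/10000 ≈ 0.875100
step 6 [6y] swap r/1=30/1171: DF=(1 − 30/1171·(0.985000+0.974700+0.926000+0.883900+0.875100))/(1+30/1171) = 859/1000 ≈ 0.859000

1 1 197/200
2 2 9747/10000
3 3 463/500
4 4 8839/10000
5 5 8751/10000
6 6 859/1000
s(3y) = (1/(463/500) − 1)/(3) = 37/1389 ≈ 2.6638%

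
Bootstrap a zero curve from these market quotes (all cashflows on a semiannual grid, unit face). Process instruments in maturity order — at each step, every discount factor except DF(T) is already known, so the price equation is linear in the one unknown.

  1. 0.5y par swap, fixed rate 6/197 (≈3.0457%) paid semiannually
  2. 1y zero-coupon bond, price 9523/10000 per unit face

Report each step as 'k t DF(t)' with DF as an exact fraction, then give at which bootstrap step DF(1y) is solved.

1 1/2 197/200
2 1 9523/10000
DF(1y) is solved at step 2

step 1 [0.5y] swap r/2=3/197: DF=(1 − 3/197·(0))/(1+3/197) = 197/200 ≈ 0.985000
step 2 [1y] zero: DF = P = 9523/10000 ≈ 0.952300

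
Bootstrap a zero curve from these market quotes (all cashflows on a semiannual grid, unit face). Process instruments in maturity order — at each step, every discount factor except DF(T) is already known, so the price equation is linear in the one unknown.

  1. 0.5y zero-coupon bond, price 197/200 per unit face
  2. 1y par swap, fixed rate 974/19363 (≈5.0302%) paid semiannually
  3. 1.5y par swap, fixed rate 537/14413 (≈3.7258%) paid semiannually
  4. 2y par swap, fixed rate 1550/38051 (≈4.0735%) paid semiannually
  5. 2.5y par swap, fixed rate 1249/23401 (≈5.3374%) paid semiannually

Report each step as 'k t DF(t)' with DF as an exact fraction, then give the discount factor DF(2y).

1 1/2 197/200
2 1 9513/10000
3 3/2 9463/10000
4 2 369/400
5 5/2 8751/10000
DF(2y) = 369/400 ≈ 0.922500

step 1 [0.5y] zero: DF = P = 197/200 ≈ 0.985000
step 2 [1y] swap r/2=487/19363: DF=(1 − 487/19363·(0.985000))/(1+487/19363) = 9513/10000 ≈ 0.951300
step 3 [1.5y] swap r/2=537/28826: DF=(1 − 537/28826·(0.985000+0.951300))/(1+537/28826) = 9463/10000 ≈ 0.946300
step 4 [2y] swap r/2=775/38051: DF=(1 − 775/38051·(0.985000+0.951300+0.946300))/(1+775/38051) = 369/400 ≈ 0.922500
step 5 [2.5y] swap r/2=1249/46802: DF=(1 − 1249/46802·(0.985000+0.951300+0.946300+0.922500))/(1+1249/46802) = 8751/10000 ≈ 0.875100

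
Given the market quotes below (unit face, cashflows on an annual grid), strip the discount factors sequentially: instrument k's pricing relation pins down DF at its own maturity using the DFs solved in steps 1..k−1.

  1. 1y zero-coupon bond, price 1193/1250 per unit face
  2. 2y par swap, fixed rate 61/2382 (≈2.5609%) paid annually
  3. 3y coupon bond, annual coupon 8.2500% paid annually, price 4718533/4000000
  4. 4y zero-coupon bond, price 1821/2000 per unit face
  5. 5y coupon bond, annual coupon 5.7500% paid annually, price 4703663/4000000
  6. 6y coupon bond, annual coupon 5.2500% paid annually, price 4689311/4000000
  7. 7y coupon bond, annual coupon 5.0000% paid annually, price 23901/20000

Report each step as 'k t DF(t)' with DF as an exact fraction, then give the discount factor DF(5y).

step 1 [1y] zero: DF = P = 1193/1250 ≈ 0.954400
step 2 [2y] swap r/1=61/2382: DF=(1 − 61/2382·(0.954400))/(1+61/2382) = 1189/1250 ≈ 0.951200
step 3 [3y] bond c/1=33/400: DF=(4718533/4000000 − 33/400·(0.954400+0.951200))/(1+33/400) = 1889/2000 ≈ 0.944500
step 4 [4y] zero: DF = P = 1821/2000 ≈ 0.910500
step 5 [5y] bond c/1=23/400: DF=(4703663/4000000 − 23/400·(0.954400+0.951200+0.944500+0.910500))/(1+23/400) = 363/400 ≈ 0.907500
step 6 [6y] bond c/1=21/400: DF=(4689311/4000000 − 21/400·(0.954400+0.951200+0.944500+0.910500+0.907500))/(1+21/400) = 881/1000 ≈ 0.881000
step 7 [7y] bond c/1=1/20: DF=(23901/20000 − 1/20·(0.954400+0.951200+0.944500+0.910500+0.907500+0.881000))/(1+1/20) = 8739/10000 ≈ 0.873900

1 1 1193/1250
2 2 1189/1250
3 3 1889/2000
4 4 1821/2000
5 5 363/400
6 6 881/1000
7 7 8739/10000
DF(5y) = 363/400 ≈ 0.907500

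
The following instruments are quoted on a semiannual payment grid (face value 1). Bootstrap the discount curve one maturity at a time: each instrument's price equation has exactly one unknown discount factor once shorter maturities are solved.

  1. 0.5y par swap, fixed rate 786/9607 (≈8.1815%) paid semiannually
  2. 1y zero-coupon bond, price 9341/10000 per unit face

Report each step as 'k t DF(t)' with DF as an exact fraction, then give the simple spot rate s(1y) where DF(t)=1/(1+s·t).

1 1/2 9607/10000
2 1 9341/10000
s(1y) = (1/(9341/10000) − 1)/(1) = 659/9341 ≈ 7.0549%

step 1 [0.5y] swap r/2=393/9607: DF=(1 − 393/9607·(0))/(1+393/9607) = 9607/10000 ≈ 0.960700
step 2 [1y] zero: DF = P = 9341/10000 ≈ 0.934100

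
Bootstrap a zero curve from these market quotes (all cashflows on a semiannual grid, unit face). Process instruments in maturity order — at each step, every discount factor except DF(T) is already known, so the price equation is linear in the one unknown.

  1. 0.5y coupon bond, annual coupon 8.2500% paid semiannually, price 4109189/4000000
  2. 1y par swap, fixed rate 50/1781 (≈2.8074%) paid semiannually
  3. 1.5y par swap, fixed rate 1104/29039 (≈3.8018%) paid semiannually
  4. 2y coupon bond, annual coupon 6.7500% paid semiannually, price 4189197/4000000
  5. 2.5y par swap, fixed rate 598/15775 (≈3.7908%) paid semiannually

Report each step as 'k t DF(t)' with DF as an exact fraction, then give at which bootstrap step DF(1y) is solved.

step 1 [0.5y] bond c/2=33/800: DF=(4109189/4000000 − 33/800·(0))/(1+33/800) = 4933/5000 ≈ 0.986600
step 2 [1y] swap r/2=25/1781: DF=(1 − 25/1781·(0.986600))/(1+25/1781) = 389/400 ≈ 0.972500
step 3 [1.5y] swap r/2=552/29039: DF=(1 − 552/29039·(0.986600+0.972500))/(1+552/29039) = 1181/1250 ≈ 0.944800
step 4 [2y] bond c/2=27/800: DF=(4189197/4000000 − 27/800·(0.986600+0.972500+0.944800))/(1+27/800) = 9183/10000 ≈ 0.918300
step 5 [2.5y] swap r/2=299/15775: DF=(1 − 299/15775·(0.986600+0.972500+0.944800+0.918300))/(1+299/15775) = 9103/10000 ≈ 0.910300

1 1/2 4933/5000
2 1 389/400
3 3/2 1181/1250
4 2 9183/10000
5 5/2 9103/10000
DF(1y) is solved at step 2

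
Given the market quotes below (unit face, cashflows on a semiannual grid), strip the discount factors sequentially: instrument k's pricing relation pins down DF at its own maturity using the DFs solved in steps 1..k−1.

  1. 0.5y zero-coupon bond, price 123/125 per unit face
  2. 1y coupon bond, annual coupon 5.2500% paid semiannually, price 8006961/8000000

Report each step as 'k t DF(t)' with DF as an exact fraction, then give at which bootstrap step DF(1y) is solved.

1 1/2 123/125
2 1 9501/10000
DF(1y) is solved at step 2

step 1 [0.5y] zero: DF = P = 123/125 ≈ 0.984000
step 2 [1y] bond c/2=21/800: DF=(8006961/8000000 − 21/800·(0.984000))/(1+21/800) = 9501/10000 ≈ 0.950100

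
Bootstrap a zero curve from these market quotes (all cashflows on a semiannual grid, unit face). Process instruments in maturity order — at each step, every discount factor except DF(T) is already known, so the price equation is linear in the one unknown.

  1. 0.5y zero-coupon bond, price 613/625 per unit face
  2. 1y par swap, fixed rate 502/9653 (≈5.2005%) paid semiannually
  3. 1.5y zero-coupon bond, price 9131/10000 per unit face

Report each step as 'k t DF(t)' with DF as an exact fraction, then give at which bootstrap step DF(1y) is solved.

1 1/2 613/625
2 1 4749/5000
3 3/2 9131/10000
DF(1y) is solved at step 2

step 1 [0.5y] zero: DF = P = 613/625 ≈ 0.980800
step 2 [1y] swap r/2=251/9653: DF=(1 − 251/9653·(0.980800))/(1+251/9653) = 4749/5000 ≈ 0.949800
step 3 [1.5y] zero: DF = P = 9131/10000 ≈ 0.913100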